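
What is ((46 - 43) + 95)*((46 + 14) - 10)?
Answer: 4900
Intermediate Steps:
((46 - 43) + 95)*((46 + 14) - 10) = (3 + 95)*(60 - 10) = 98*50 = 4900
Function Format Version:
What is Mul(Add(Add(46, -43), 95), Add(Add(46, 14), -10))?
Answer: 4900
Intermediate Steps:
Mul(Add(Add(46, -43), 95), Add(Add(46, 14), -10)) = Mul(Add(3, 95), Add(60, -10)) = Mul(98, 50) = 4900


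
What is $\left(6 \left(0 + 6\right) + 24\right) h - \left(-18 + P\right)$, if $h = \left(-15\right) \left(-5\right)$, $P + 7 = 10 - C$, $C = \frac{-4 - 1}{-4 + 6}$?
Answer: $\frac{9025}{2} \approx 4512.5$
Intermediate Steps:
$C = - \frac{5}{2} \approx -2.5$
$P = \frac{11}{2}$ ($P = -7 + \left(10 - - \frac{5}{2}\right) = -7 + \left(10 + \frac{5}{2}\right) = -7 + \frac{25}{2} = \frac{11}{2} \approx 5.5$)
$h = 75$
$\left(6 \left(0 + 6\right) + 24\right) h - \left(-18 + P\right) = \left(6 \left(0 + 6\right) + 24\right) 75 + \left(18 - \frac{11}{2}\right) = \left(6 \cdot 6 + 24\right) 75 + \left(18 - \frac{11}{2}\right) = \left(36 + 24\right) 75 + \frac{25}{2} = 60 \cdot 75 + \frac{25}{2} = 4500 + \frac{25}{2} = \frac{9025}{2}$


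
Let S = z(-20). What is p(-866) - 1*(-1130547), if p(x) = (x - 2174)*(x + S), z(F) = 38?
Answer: 3647667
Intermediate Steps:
S = 38
p(x) = (-2174 + x)*(38 + x) (p(x) = (x - 2174)*(x + 38) = (-2174 + x)*(38 + x))
p(-866) - 1*(-1130547) = (-82612 + (-866)² - 2136*(-866)) - 1*(-1130547) = (-82612 + 749956 + 1849776) + 1130547 = 2517120 + 1130547 = 3647667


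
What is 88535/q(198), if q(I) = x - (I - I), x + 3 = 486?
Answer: 88535/483 ≈ 183.30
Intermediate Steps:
x = 483 (x = -3 + 486 = 483)
q(I) = 483 (q(I) = 483 - (I - I) = 483 - 1*0 = 483 + 0 = 483)
88535/q(198) = 88535/483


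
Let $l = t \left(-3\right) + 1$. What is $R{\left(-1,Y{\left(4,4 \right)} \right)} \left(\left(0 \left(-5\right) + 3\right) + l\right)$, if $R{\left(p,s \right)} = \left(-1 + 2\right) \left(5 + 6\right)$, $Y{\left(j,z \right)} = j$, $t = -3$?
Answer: $143$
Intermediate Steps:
$l = 10$ ($l = \left(-3\right) \left(-3\right) + 1 = 9 + 1 = 10$)
$R{\left(p,s \right)} = 11$ ($R{\left(p,s \right)} = 1 \cdot 11 = 11$)
$R{\left(-1,Y{\left(4,4 \right)} \right)} \left(\left(0 \left(-5\right) + 3\right) + l\right) = 11 \left(\left(0 \left(-5\right) + 3\right) + 10\right) = 11 \left(\left(0 + 3\right) + 10\right) = 11 \left(3 + 10\right) = 11 \cdot 13 = 143$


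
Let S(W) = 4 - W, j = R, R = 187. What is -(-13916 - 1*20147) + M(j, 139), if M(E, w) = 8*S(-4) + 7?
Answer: 34134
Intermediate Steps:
j = 187
M(E, w) = 71 (M(E, w) = 8*(4 - 1*(-4)) + 7 = 8*(4 + 4) + 7 = 8*8 + 7 = 64 + 7 = 71)
-(-13916 - 1*20147) + M(j, 139) = -(-13916 - 1*20147) + 71 = -(-13916 - 20147) + 71 = -1*(-34063) + 71 = 34063 + 71 = 34134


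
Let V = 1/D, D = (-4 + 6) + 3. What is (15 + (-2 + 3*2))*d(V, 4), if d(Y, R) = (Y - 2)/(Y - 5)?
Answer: 57/8 ≈ 7.1250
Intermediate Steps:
D = 5 (D = 2 + 3 = 5)
V = ⅕ (V = 1/5 = ⅕ ≈ 0.20000)
d(Y, R) = (-2 + Y)/(-5 + Y)
(15 + (-2 + 3*2))*d(V, 4) = (15 + (-2 + 3*2))*((-2 + ⅕)/(-5 + ⅕)) = (15 + (-2 + 6))*(-9/5/(-24/5)) = (15 + 4)*(-5/24*(-9/5)) = 19*(3/8) = 57/8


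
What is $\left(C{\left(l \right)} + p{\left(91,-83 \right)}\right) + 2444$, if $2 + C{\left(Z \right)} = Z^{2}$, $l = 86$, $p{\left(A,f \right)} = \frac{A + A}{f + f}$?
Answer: $\frac{816463}{83} \approx 9836.9$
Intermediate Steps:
$p{\left(A,f \right)} = \frac{A}{f}$ ($p{\left(A,f \right)} = \frac{2 A}{2 f} = 2 A \frac{1}{2 f} = \frac{A}{f}$)
$C{\left(Z \right)} = -2 + Z^{2}$
$\left(C{\left(l \right)} + p{\left(91,-83 \right)}\right) + 2444 = \left(\left(-2 + 86^{2}\right) + \frac{91}{-83}\right) + 2444 = \left(\left(-2 + 7396\right) + 91 \left(- \frac{1}{83}\right)\right) + 2444 = \left(7394 - \frac{91}{83}\right) + 2444 = \frac{613611}{83} + 2444 = \frac{816463}{83}$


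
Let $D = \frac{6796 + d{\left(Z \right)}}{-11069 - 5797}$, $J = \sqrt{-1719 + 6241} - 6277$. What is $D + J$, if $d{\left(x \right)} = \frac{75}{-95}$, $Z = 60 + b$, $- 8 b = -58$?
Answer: $- \frac{2011618867}{320454} + \sqrt{4522} \approx -6210.2$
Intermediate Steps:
$b = \frac{29}{4}$ ($b = \left(- \frac{1}{8}\right) \left(-58\right) = \frac{29}{4} \approx 7.25$)
$Z = \frac{269}{4}$ ($Z = 60 + \frac{29}{4} = \frac{269}{4} \approx 67.25$)
$d{\left(x \right)} = - \frac{15}{19}$ ($d{\left(x \right)} = 75 \left(- \frac{1}{95}\right) = - \frac{15}{19}$)
$J = -6277 + \sqrt{4522}$ ($J = \sqrt{4522} - 6277 = -6277 + \sqrt{4522} \approx -6209.8$)
$D = - \frac{129109}{320454}$ ($D = \frac{6796 - \frac{15}{19}}{-11069 - 5797} = \frac{129109}{19 \left(-16866\right)} = \frac{129109}{19} \left(- \frac{1}{16866}\right) = - \frac{129109}{320454} \approx -0.40289$)
$D + J = - \frac{129109}{320454} - \left(6277 - \sqrt{4522}\right) = - \frac{2011618867}{320454} + \sqrt{4522}$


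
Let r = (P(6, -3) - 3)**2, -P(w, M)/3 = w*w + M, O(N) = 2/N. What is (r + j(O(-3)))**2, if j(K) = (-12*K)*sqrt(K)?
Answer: 324729520/3 + 55488*I*sqrt(6) ≈ 1.0824e+8 + 1.3592e+5*I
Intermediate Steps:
P(w, M) = -3*M - 3*w**2 (P(w, M) = -3*(w*w + M) = -3*(w**2 + M) = -3*(M + w**2) = -3*M - 3*w**2)
j(K) = -12*K**(3/2)
r = 10404 (r = ((-3*(-3) - 3*6**2) - 3)**2 = ((9 - 3*36) - 3)**2 = ((9 - 108) - 3)**2 = (-99 - 3)**2 = (-102)**2 = 10404)
(r + j(O(-3)))**2 = (10404 - 12*2*sqrt(2)*(-I*sqrt(3)/9))**2 = (10404 - 12*(-2*I*sqrt(6)/9))**2 = (10404 - (-8)*I*sqrt(6)/3)**2 = (10404 + 8*I*sqrt(6)/3)**2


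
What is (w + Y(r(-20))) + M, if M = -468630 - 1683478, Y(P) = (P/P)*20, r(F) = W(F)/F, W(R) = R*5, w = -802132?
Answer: -2954220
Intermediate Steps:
W(R) = 5*R
r(F) = 5 (r(F) = (5*F)/F = 5)
Y(P) = 20 (Y(P) = 1*20 = 20)
M = -2152108
(w + Y(r(-20))) + M = (-802132 + 20) - 2152108 = -802112 - 2152108 = -2954220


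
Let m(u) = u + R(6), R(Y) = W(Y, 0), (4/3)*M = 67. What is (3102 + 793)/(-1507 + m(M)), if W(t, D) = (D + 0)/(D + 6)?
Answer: -15580/5827 ≈ -2.6738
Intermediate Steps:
M = 201/4 (M = (¾)*67 = 201/4 ≈ 50.250)
W(t, D) = D/(6 + D)
R(Y) = 0 (R(Y) = 0/(6 + 0) = 0/6 = 0*(⅙) = 0)
m(u) = u (m(u) = u + 0 = u)
(3102 + 793)/(-1507 + m(M)) = (3102 + 793)/(-1507 + 201/4) = 3895/(-5827/4) = 3895*(-4/5827) = -15580/5827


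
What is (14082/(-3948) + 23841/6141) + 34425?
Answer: 46368352367/1346926 ≈ 34425.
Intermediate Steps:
(14082/(-3948) + 23841/6141) + 34425 = (14082*(-1/3948) + 23841*(1/6141)) + 34425 = (-2347/658 + 7947/2047) + 34425 = 424817/1346926 + 34425 = 46368352367/1346926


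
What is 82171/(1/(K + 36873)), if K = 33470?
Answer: 5780154653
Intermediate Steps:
82171/(1/(K + 36873)) = 82171/(1/(33470 + 36873)) = 82171/(1/70343) = 82171*70343 = 5780154653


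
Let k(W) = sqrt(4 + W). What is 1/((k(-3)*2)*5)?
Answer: 1/10 ≈ 0.10000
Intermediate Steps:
1/((k(-3)*2)*5) = 1/((sqrt(4 - 3)*2)*5) = 1/((sqrt(1)*2)*5) = 1/((1*2)*5) = 1/(2*5) = 1/10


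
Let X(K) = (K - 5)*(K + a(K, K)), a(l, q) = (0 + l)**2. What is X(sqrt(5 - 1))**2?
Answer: 324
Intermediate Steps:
a(l, q) = l**2
X(K) = (-5 + K)*(K + K**2) (X(K) = (K - 5)*(K + K**2) = (-5 + K)*(K + K**2))
X(sqrt(5 - 1))**2 = (sqrt(5 - 1)*(-5 + (sqrt(5 - 1))**2 - 4*sqrt(5 - 1)))**2 = (sqrt(4)*(-5 + (sqrt(4))**2 - 4*sqrt(4)))**2 = (2*(-5 + 2**2 - 4*2))**2 = (2*(-5 + 4 - 8))**2 = (2*(-9))**2 = (-18)**2 = 324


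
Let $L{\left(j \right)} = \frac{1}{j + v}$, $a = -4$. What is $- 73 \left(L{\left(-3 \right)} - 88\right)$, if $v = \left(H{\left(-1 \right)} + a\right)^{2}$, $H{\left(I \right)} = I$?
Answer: $\frac{141255}{22} \approx 6420.7$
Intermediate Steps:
$v = 25$ ($v = \left(-1 - 4\right)^{2} = \left(-5\right)^{2} = 25$)
$L{\left(j \right)} = \frac{1}{25 + j}$ ($L{\left(j \right)} = \frac{1}{j + 25} = \frac{1}{25 + j}$)
$- 73 \left(L{\left(-3 \right)} - 88\right) = - 73 \left(\frac{1}{25 - 3} - 88\right) = - 73 \left(\frac{1}{22} - 88\right) = \left(-73\right) \left(- \frac{1935}{22}\right) = \frac{141255}{22}$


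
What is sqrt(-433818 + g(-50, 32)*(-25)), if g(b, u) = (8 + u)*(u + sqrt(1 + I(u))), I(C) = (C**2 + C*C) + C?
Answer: sqrt(-465818 - 1000*sqrt(2081)) ≈ 715.15*I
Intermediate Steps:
I(C) = C + 2*C**2 (I(C) = (C**2 + C**2) + C = 2*C**2 + C = C + 2*C**2)
g(b, u) = (8 + u)*(u + sqrt(1 + u*(1 + 2*u)))
sqrt(-433818 + g(-50, 32)*(-25)) = sqrt(-433818 + (32**2 + 8*32 + 8*sqrt(1 + 32*(1 + 2*32)) + 32*sqrt(1 + 32*(1 + 2*32)))*(-25)) = sqrt(-433818 + (1024 + 256 + 8*sqrt(1 + 32*(1 + 64)) + 32*sqrt(1 + 32*(1 + 64)))*(-25)) = sqrt(-433818 + (1024 + 256 + 8*sqrt(1 + 32*65) + 32*sqrt(1 + 32*65))*(-25)) = sqrt(-433818 + (1024 + 256 + 8*sqrt(1 + 2080) + 32*sqrt(1 + 2080))*(-25)) = sqrt(-433818 + (1024 + 256 + 8*sqrt(2081) + 32*sqrt(2081))*(-25)) = sqrt(-433818 + (1280 + 40*sqrt(2081))*(-25)) = sqrt(-433818 + (-32000 - 1000*sqrt(2081))) = sqrt(-465818 - 1000*sqrt(2081))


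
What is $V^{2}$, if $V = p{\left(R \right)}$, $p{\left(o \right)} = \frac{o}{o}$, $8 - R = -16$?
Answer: $1$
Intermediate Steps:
$R = 24$ ($R = 8 - -16 = 8 + 16 = 24$)
$p{\left(o \right)} = 1$
$V = 1$
$V^{2} = 1^{2} = 1$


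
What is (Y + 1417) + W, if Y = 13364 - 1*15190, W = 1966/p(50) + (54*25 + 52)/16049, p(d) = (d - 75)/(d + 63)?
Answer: -3729479717/401225 ≈ -9295.2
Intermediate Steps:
p(d) = (-75 + d)/(63 + d)
W = -3565378692/401225 (W = 1966/(((-75 + 50)/(63 + 50))) + (54*25 + 52)/16049 = 1966/((-25/113)) + (1350 + 52)*(1/16049) = 1966/(((1/113)*(-25))) + 1402*(1/16049) = 1966/(-25/113) + 1402/16049 = 1966*(-113/25) + 1402/16049 = -222158/25 + 1402/16049 = -3565378692/401225 ≈ -8886.2)
Y = -1826 (Y = 13364 - 15190 = -1826)
(Y + 1417) + W = (-1826 + 1417) - 3565378692/401225 = -409 - 3565378692/401225 = -3729479717/401225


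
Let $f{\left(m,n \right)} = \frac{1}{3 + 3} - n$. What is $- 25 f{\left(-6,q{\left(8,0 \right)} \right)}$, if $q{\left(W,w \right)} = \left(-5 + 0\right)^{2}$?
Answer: $\frac{3725}{6} \approx 620.83$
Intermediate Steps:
$q{\left(W,w \right)} = 25$ ($q{\left(W,w \right)} = \left(-5\right)^{2} = 25$)
$f{\left(m,n \right)} = \frac{1}{6} - n$
$- 25 f{\left(-6,q{\left(8,0 \right)} \right)} = - 25 \left(\frac{1}{6} - 25\right) = \left(-25\right) \left(- \frac{149}{6}\right) = \frac{3725}{6}$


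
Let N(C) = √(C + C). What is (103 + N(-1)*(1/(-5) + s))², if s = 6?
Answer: 263543/25 + 5974*I*√2/5 ≈ 10542.0 + 1689.7*I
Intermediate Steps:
N(C) = √2*√C (N(C) = √(2*C) = √2*√C)
(103 + N(-1)*(1/(-5) + s))² = (103 + (√2*√(-1))*(1/(-5) + 6))² = (103 + (√2*I)*(-⅕ + 6))² = (103 + (I*√2)*(29/5))² = (103 + 29*I*√2/5)²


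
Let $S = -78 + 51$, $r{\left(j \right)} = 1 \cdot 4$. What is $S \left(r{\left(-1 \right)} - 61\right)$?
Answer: $1539$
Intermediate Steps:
$r{\left(j \right)} = 4$
$S = -27$
$S \left(r{\left(-1 \right)} - 61\right) = - 27 \left(4 - 61\right) = \left(-27\right) \left(-57\right) = 1539$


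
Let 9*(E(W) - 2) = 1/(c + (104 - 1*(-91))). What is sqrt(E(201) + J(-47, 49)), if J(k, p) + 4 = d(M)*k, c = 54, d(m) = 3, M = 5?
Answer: I*sqrt(79795038)/747 ≈ 11.958*I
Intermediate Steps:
E(W) = 4483/2241 (E(W) = 2 + 1/(9*(54 + (104 - 1*(-91)))) = 2 + 1/(9*(54 + (104 + 91))) = 2 + 1/(9*(54 + 195)) = 2 + (1/9)/249 = 2 + (1/9)*(1/249) = 2 + 1/2241 = 4483/2241)
J(k, p) = -4 + 3*k
sqrt(E(201) + J(-47, 49)) = sqrt(4483/2241 + (-4 + 3*(-47))) = sqrt(4483/2241 + (-4 - 141)) = sqrt(4483/2241 - 145) = sqrt(-320462/2241) = I*sqrt(79795038)/747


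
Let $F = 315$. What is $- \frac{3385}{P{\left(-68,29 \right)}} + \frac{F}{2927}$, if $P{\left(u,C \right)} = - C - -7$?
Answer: $\frac{9914825}{64394} \approx 153.97$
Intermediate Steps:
$P{\left(u,C \right)} = 7 - C$ ($P{\left(u,C \right)} = - C + 7 = 7 - C$)
$- \frac{3385}{P{\left(-68,29 \right)}} + \frac{F}{2927} = - \frac{3385}{7 - 29} + \frac{315}{2927} = - \frac{3385}{7 - 29} + 315 \cdot \frac{1}{2927} = - \frac{3385}{-22} + \frac{315}{2927} = \left(-3385\right) \left(- \frac{1}{22}\right) + \frac{315}{2927} = \frac{3385}{22} + \frac{315}{2927} = \frac{9914825}{64394}$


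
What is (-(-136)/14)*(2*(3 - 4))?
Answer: -136/7 ≈ -19.429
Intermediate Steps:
(-(-136)/14)*(2*(3 - 4)) = (-(-136)/14)*(2*(-1)) = -8*(-17/14)*(-2) = (68/7)*(-2) = -136/7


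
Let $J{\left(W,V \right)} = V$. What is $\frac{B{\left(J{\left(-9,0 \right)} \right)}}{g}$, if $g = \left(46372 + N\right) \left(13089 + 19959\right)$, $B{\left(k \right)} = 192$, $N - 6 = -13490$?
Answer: $\frac{1}{5660847} \approx 1.7665 \cdot 10^{-7}$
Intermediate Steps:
$N = -13484$ ($N = 6 - 13490 = -13484$)
$g = 1086882624$ ($g = \left(46372 - 13484\right) \left(13089 + 19959\right) = 32888 \cdot 33048 = 1086882624$)
$\frac{B{\left(J{\left(-9,0 \right)} \right)}}{g} = \frac{192}{1086882624} = 192 \cdot \frac{1}{1086882624} = \frac{1}{5660847}$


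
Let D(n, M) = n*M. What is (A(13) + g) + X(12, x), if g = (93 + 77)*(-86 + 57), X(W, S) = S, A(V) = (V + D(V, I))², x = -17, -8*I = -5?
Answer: -288047/64 ≈ -4500.7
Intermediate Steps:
I = 5/8 (I = -⅛*(-5) = 5/8 ≈ 0.62500)
D(n, M) = M*n
A(V) = 169*V²/64 (A(V) = (V + 5*V/8)² = (13*V/8)² = 169*V²/64)
g = -4930 (g = 170*(-29) = -4930)
(A(13) + g) + X(12, x) = ((169/64)*13² - 4930) - 17 = ((169/64)*169 - 4930) - 17 = (28561/64 - 4930) - 17 = -286959/64 - 17 = -288047/64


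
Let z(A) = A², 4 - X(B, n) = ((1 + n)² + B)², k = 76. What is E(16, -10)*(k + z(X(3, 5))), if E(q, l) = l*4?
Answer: -92054600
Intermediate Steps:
E(q, l) = 4*l
X(B, n) = 4 - (B + (1 + n)²)² (X(B, n) = 4 - ((1 + n)² + B)² = 4 - (B + (1 + n)²)²)
E(16, -10)*(k + z(X(3, 5))) = (4*(-10))*(76 + (4 - (3 + (1 + 5)²)²)²) = -40*(76 + (4 - (3 + 6²)²)²) = -40*(76 + (4 - (3 + 36)²)²) = -40*(76 + (4 - 1*39²)²) = -40*(76 + (4 - 1*1521)²) = -40*(76 + (4 - 1521)²) = -40*(76 + (-1517)²) = -40*(76 + 2301289) = -40*2301365 = -92054600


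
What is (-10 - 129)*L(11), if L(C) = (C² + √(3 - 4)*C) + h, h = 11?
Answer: -18348 - 1529*I ≈ -18348.0 - 1529.0*I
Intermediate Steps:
L(C) = 11 + C² + I*C (L(C) = (C² + √(3 - 4)*C) + 11 = (C² + √(-1)*C) + 11 = (C² + I*C) + 11 = 11 + C² + I*C)
(-10 - 129)*L(11) = (-10 - 129)*(11 + 11² + I*11) = -139*(11 + 121 + 11*I) = -139*(132 + 11*I) = -18348 - 1529*I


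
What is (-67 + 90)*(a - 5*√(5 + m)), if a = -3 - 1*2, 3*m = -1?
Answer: -115 - 115*√42/3 ≈ -363.43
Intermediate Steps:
m = -⅓ (m = (⅓)*(-1) = -⅓ ≈ -0.33333)
a = -5 (a = -3 - 2 = -5)
(-67 + 90)*(a - 5*√(5 + m)) = (-67 + 90)*(-5 - 5*√(5 - ⅓)) = 23*(-5 - 5*√42/3) = -115 - 115*√42/3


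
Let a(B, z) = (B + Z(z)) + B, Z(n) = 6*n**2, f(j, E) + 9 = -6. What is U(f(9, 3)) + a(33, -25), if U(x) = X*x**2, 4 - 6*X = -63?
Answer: 12657/2 ≈ 6328.5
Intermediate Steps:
f(j, E) = -15 (f(j, E) = -9 - 6 = -15)
a(B, z) = 2*B + 6*z**2 (a(B, z) = (B + 6*z**2) + B = 2*B + 6*z**2)
X = 67/6 (X = 2/3 - 1/6*(-63) = 2/3 + 21/2 = 67/6 ≈ 11.167)
U(x) = 67*x**2/6
U(f(9, 3)) + a(33, -25) = (67/6)*(-15)**2 + (2*33 + 6*(-25)**2) = (67/6)*225 + (66 + 6*625) = 5025/2 + (66 + 3750) = 5025/2 + 3816 = 12657/2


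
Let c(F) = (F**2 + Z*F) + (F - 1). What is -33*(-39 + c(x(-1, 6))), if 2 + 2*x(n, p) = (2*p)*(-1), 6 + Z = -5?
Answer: -2607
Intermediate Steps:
Z = -11 (Z = -6 - 5 = -11)
x(n, p) = -1 - p (x(n, p) = -1 + ((2*p)*(-1))/2 = -1 + (-2*p)/2 = -1 - p)
c(F) = -1 + F**2 - 10*F (c(F) = (F**2 - 11*F) + (F - 1) = (F**2 - 11*F) + (-1 + F) = -1 + F**2 - 10*F)
-33*(-39 + c(x(-1, 6))) = -33*(-39 + (-1 + (-1 - 1*6)**2 - 10*(-1 - 1*6))) = -33*(-39 + (-1 + (-1 - 6)**2 - 10*(-1 - 6))) = -33*(-39 + (-1 + (-7)**2 - 10*(-7))) = -33*(-39 + (-1 + 49 + 70)) = -33*(-39 + 118) = -33*79 = -2607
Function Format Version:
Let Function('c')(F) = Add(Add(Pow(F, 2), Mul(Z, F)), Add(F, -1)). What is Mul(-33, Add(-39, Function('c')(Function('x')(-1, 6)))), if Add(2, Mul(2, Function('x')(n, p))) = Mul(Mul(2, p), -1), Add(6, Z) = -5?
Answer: -2607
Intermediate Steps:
Z = -11 (Z = Add(-6, -5) = -11)
Function('x')(n, p) = Add(-1, Mul(-1, p)) (Function('x')(n, p) = Add(-1, Mul(Rational(1, 2), Mul(Mul(2, p), -1))) = Add(-1, Mul(Rational(1, 2), Mul(-2, p))) = Add(-1, Mul(-1, p)))
Function('c')(F) = Add(-1, Pow(F, 2), Mul(-10, F)) (Function('c')(F) = Add(Add(Pow(F, 2), Mul(-11, F)), Add(F, -1)) = Add(Add(Pow(F, 2), Mul(-11, F)), Add(-1, F)) = Add(-1, Pow(F, 2), Mul(-10, F)))
Mul(-33, Add(-39, Function('c')(Function('x')(-1, 6)))) = Mul(-33, Add(-39, Add(-1, Pow(Add(-1, Mul(-1, 6)), 2), Mul(-10, Add(-1, Mul(-1, 6)))))) = Mul(-33, Add(-39, Add(-1, Pow(Add(-1, -6), 2), Mul(-10, Add(-1, -6))))) = Mul(-33, Add(-39, Add(-1, Pow(-7, 2), Mul(-10, -7)))) = Mul(-33, Add(-39, Add(-1, 49, 70))) = Mul(-33, Add(-39, 118)) = Mul(-33, 79) = -2607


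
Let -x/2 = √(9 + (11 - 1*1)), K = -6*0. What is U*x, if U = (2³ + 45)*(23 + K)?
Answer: -2438*√19 ≈ -10627.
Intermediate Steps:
K = 0
U = 1219 (U = (2³ + 45)*(23 + 0) = (8 + 45)*23 = 53*23 = 1219)
x = -2*√19 (x = -2*√(9 + (11 - 1*1)) = -2*√(9 + (11 - 1)) = -2*√(9 + 10) = -2*√19 ≈ -8.7178)
U*x = 1219*(-2*√19) = -2438*√19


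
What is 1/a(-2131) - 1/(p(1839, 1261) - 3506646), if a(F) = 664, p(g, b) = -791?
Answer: 3508101/2328938168 ≈ 0.0015063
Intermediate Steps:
1/a(-2131) - 1/(p(1839, 1261) - 3506646) = 1/664 - 1/(-791 - 3506646) = 1/664 - 1/(-3507437) = 1/664 - 1*(-1/3507437) = 1/664 + 1/3507437 = 3508101/2328938168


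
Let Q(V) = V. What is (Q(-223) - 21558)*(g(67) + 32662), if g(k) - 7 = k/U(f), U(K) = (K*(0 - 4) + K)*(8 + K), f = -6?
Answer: -25617744931/36 ≈ -7.1160e+8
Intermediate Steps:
U(K) = -3*K*(8 + K) (U(K) = (K*(-4) + K)*(8 + K) = (-4*K + K)*(8 + K) = (-3*K)*(8 + K) = -3*K*(8 + K))
g(k) = 7 + k/36 (g(k) = 7 + k/((-3*(-6)*(8 - 6))) = 7 + k/((-3*(-6)*2)) = 7 + k/36)
(Q(-223) - 21558)*(g(67) + 32662) = (-223 - 21558)*((7 + (1/36)*67) + 32662) = -21781*((7 + 67/36) + 32662) = -21781*(319/36 + 32662) = -21781*1176151/36 = -25617744931/36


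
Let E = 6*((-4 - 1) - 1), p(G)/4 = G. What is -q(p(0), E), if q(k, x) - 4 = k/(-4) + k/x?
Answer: -4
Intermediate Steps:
p(G) = 4*G
E = -36 (E = 6*(-5 - 1) = 6*(-6) = -36)
q(k, x) = 4 - k/4 + k/x (q(k, x) = 4 + (k/(-4) + k/x) = 4 + (k*(-¼) + k/x) = 4 + (-k/4 + k/x) = 4 - k/4 + k/x)
-q(p(0), E) = -(4 - 0 + (4*0)/(-36)) = -(4 - ¼*0 + 0*(-1/36)) = -(4 + 0 + 0) = -1*4 = -4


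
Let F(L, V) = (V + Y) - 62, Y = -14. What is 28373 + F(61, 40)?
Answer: 28337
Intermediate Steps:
F(L, V) = -76 + V (F(L, V) = (V - 14) - 62 = (-14 + V) - 62 = -76 + V)
28373 + F(61, 40) = 28373 + (-76 + 40) = 28373 - 36 = 28337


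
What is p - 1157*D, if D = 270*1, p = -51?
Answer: -312441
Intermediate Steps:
D = 270
p - 1157*D = -51 - 1157*270 = -51 - 312390 = -312441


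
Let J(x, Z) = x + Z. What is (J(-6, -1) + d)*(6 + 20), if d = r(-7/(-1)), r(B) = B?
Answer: 0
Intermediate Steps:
J(x, Z) = Z + x
d = 7 (d = -7/(-1) = -7*(-1) = 7)
(J(-6, -1) + d)*(6 + 20) = ((-1 - 6) + 7)*(6 + 20) = (-7 + 7)*26 = 0*26 = 0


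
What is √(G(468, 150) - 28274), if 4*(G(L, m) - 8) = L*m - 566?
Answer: I*√43430/2 ≈ 104.2*I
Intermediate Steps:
G(L, m) = -267/2 + L*m/4 (G(L, m) = 8 + (L*m - 566)/4 = 8 + (-566 + L*m)/4 = 8 + (-283/2 + L*m/4) = -267/2 + L*m/4)
√(G(468, 150) - 28274) = √((-267/2 + (¼)*468*150) - 28274) = √((-267/2 + 17550) - 28274) = √(34833/2 - 28274) = √(-21715/2) = I*√43430/2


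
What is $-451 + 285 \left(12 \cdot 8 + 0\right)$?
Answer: $26909$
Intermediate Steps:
$-451 + 285 \left(12 \cdot 8 + 0\right) = -451 + 285 \left(96 + 0\right) = -451 + 285 \cdot 96 = -451 + 27360 = 26909$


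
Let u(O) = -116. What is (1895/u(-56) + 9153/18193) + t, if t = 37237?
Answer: 695142513/18676 ≈ 37221.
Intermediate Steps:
(1895/u(-56) + 9153/18193) + t = (1895/(-116) + 9153/18193) + 37237 = (1895*(-1/116) + 9153*(1/18193)) + 37237 = (-1895/116 + 81/161) + 37237 = -295699/18676 + 37237 = 695142513/18676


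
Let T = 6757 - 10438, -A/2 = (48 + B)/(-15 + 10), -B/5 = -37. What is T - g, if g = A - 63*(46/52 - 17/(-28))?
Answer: -956857/260 ≈ -3680.2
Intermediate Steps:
B = 185 (B = -5*(-37) = 185)
A = 466/5 (A = -2*(48 + 185)/(-15 + 10) = -466/(-5) = -466*(-1)/5 = -2*(-233/5) = 466/5 ≈ 93.200)
g = -203/260 (g = 466/5 - 63*(46/52 - 17/(-28)) = 466/5 - 63*(46*(1/52) - 17*(-1/28)) = 466/5 - 63*(23/26 + 17/28) = 466/5 - 63*543/364 = 466/5 - 4887/52 = -203/260 ≈ -0.78077)
T = -3681
T - g = -3681 - 1*(-203/260) = -3681 + 203/260 = -956857/260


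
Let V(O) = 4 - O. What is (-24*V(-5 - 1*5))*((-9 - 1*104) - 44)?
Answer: 52752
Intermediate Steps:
(-24*V(-5 - 1*5))*((-9 - 1*104) - 44) = (-24*(4 - (-5 - 1*5)))*((-9 - 1*104) - 44) = (-24*(4 - (-5 - 5)))*((-9 - 104) - 44) = (-24*(4 - 1*(-10)))*(-113 - 44) = -24*(4 + 10)*(-157) = -24*14*(-157) = -336*(-157) = 52752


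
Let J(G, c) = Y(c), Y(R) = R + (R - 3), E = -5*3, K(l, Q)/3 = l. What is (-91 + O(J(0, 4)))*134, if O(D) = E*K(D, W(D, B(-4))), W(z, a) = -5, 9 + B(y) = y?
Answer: -42344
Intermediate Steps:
B(y) = -9 + y
K(l, Q) = 3*l
E = -15
Y(R) = -3 + 2*R (Y(R) = R + (-3 + R) = -3 + 2*R)
J(G, c) = -3 + 2*c
O(D) = -45*D
(-91 + O(J(0, 4)))*134 = (-91 - 45*(-3 + 2*4))*134 = (-91 - 45*(-3 + 8))*134 = (-91 - 45*5)*134 = (-91 - 225)*134 = -316*134 = -42344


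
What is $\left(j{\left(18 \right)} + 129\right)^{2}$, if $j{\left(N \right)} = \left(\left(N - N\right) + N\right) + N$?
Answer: $27225$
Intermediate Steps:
$j{\left(N \right)} = 2 N$ ($j{\left(N \right)} = \left(0 + N\right) + N = N + N = 2 N$)
$\left(j{\left(18 \right)} + 129\right)^{2} = \left(2 \cdot 18 + 129\right)^{2} = \left(36 + 129\right)^{2} = 165^{2} = 27225$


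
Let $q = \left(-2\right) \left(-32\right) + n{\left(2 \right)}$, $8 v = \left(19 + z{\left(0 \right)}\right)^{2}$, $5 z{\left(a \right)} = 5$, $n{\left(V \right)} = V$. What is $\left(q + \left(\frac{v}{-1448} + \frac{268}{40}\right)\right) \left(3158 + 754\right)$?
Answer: $\frac{257261922}{905} \approx 2.8427 \cdot 10^{5}$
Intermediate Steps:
$z{\left(a \right)} = 1$ ($z{\left(a \right)} = \frac{1}{5} \cdot 5 = 1$)
$v = 50$ ($v = \frac{\left(19 + 1\right)^{2}}{8} = \frac{20^{2}}{8} = \frac{1}{8} \cdot 400 = 50$)
$q = 66$ ($q = \left(-2\right) \left(-32\right) + 2 = 64 + 2 = 66$)
$\left(q + \left(\frac{v}{-1448} + \frac{268}{40}\right)\right) \left(3158 + 754\right) = \left(66 + \left(\frac{50}{-1448} + \frac{268}{40}\right)\right) \left(3158 + 754\right) = \left(66 + \left(50 \left(- \frac{1}{1448}\right) + 268 \cdot \frac{1}{40}\right)\right) 3912 = \left(66 + \left(- \frac{25}{724} + \frac{67}{10}\right)\right) 3912 = \left(66 + \frac{24129}{3620}\right) 3912 = \frac{263049}{3620} \cdot 3912 = \frac{257261922}{905}$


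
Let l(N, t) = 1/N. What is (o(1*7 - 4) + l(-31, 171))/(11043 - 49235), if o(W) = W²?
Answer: -139/591976 ≈ -0.00023481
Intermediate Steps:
(o(1*7 - 4) + l(-31, 171))/(11043 - 49235) = ((1*7 - 4)² + 1/(-31))/(11043 - 49235) = ((7 - 4)² - 1/31)/(-38192) = (3² - 1/31)*(-1/38192) = (9 - 1/31)*(-1/38192) = (278/31)*(-1/38192) = -139/591976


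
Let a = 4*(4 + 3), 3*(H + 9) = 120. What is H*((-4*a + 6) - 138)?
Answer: -7564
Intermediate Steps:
H = 31 (H = -9 + (1/3)*120 = -9 + 40 = 31)
a = 28 (a = 4*7 = 28)
H*((-4*a + 6) - 138) = 31*((-4*28 + 6) - 138) = 31*((-112 + 6) - 138) = 31*(-106 - 138) = 31*(-244) = -7564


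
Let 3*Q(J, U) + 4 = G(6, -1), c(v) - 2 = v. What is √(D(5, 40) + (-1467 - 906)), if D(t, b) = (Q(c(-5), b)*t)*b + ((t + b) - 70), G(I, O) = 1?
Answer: I*√2598 ≈ 50.971*I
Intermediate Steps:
c(v) = 2 + v
Q(J, U) = -1 (Q(J, U) = -4/3 + (⅓)*1 = -4/3 + ⅓ = -1)
D(t, b) = -70 + b + t - b*t (D(t, b) = (-t)*b + ((t + b) - 70) = -b*t + ((b + t) - 70) = -b*t + (-70 + b + t) = -70 + b + t - b*t)
√(D(5, 40) + (-1467 - 906)) = √((-70 + 40 + 5 - 1*40*5) + (-1467 - 906)) = √((-70 + 40 + 5 - 200) - 2373) = √(-225 - 2373) = √(-2598) = I*√2598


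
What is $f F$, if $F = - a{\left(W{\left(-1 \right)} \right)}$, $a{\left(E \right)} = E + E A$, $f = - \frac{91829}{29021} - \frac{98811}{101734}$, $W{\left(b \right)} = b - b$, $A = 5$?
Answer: $0$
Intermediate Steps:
$W{\left(b \right)} = 0$
$f = - \frac{12209725517}{2952422414}$ ($f = \left(-91829\right) \frac{1}{29021} - \frac{98811}{101734} = - \frac{91829}{29021} - \frac{98811}{101734} = - \frac{12209725517}{2952422414} \approx -4.1355$)
$a{\left(E \right)} = 6 E$ ($a{\left(E \right)} = E + E 5 = E + 5 E = 6 E$)
$F = 0$ ($F = - 6 \cdot 0 = \left(-1\right) 0 = 0$)
$f F = \left(- \frac{12209725517}{2952422414}\right) 0 = 0$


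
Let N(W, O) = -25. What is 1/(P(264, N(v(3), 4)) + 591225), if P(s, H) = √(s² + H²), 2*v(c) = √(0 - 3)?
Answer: 591225/349546930304 - √70321/349546930304 ≈ 1.6906e-6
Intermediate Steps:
v(c) = I*√3/2 (v(c) = √(0 - 3)/2 = √(-3)/2 = (I*√3)/2 = I*√3/2)
P(s, H) = √(H² + s²)
1/(P(264, N(v(3), 4)) + 591225) = 1/(√((-25)² + 264²) + 591225) = 1/(√(625 + 69696) + 591225) = 1/(√70321 + 591225) = 1/(591225 + √70321)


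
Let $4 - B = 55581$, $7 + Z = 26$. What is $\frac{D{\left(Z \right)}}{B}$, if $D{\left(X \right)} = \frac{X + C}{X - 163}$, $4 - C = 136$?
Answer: $- \frac{113}{8003088} \approx -1.412 \cdot 10^{-5}$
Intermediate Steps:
$C = -132$ ($C = 4 - 136 = -132$)
$Z = 19$ ($Z = -7 + 26 = 19$)
$D{\left(X \right)} = \frac{-132 + X}{-163 + X}$ ($D{\left(X \right)} = \frac{X - 132}{X - 163} = \frac{-132 + X}{-163 + X}$)
$B = -55577$ ($B = 4 - 55581 = -55577$)
$\frac{D{\left(Z \right)}}{B} = \frac{\frac{1}{-163 + 19} \left(-132 + 19\right)}{-55577} = \frac{1}{-144} \left(-113\right) \left(- \frac{1}{55577}\right) = \left(- \frac{1}{144}\right) \left(-113\right) \left(- \frac{1}{55577}\right) = \frac{113}{144} \left(- \frac{1}{55577}\right) = - \frac{113}{8003088}$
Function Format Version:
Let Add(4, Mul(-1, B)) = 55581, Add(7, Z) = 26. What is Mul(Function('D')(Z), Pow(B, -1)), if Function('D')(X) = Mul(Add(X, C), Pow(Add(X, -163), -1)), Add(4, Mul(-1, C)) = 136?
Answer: Rational(-113, 8003088) ≈ -1.4120e-5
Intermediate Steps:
C = -132 (C = Add(4, Mul(-1, 136)) = Add(4, -136) = -132)
Z = 19 (Z = Add(-7, 26) = 19)
Function('D')(X) = Mul(Pow(Add(-163, X), -1), Add(-132, X)) (Function('D')(X) = Mul(Add(X, -132), Pow(Add(X, -163), -1)) = Mul(Add(-132, X), Pow(Add(-163, X), -1)) = Mul(Pow(Add(-163, X), -1), Add(-132, X)))
B = -55577 (B = Add(4, Mul(-1, 55581)) = Add(4, -55581) = -55577)
Mul(Function('D')(Z), Pow(B, -1)) = Mul(Mul(Pow(Add(-163, 19), -1), Add(-132, 19)), Pow(-55577, -1)) = Mul(Mul(Pow(-144, -1), -113), Rational(-1, 55577)) = Mul(Mul(Rational(-1, 144), -113), Rational(-1, 55577)) = Mul(Rational(113, 144), Rational(-1, 55577)) = Rational(-113, 8003088)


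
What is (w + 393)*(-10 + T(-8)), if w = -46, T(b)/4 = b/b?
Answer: -2082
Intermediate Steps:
T(b) = 4 (T(b) = 4*(b/b) = 4*1 = 4)
(w + 393)*(-10 + T(-8)) = (-46 + 393)*(-10 + 4) = 347*(-6) = -2082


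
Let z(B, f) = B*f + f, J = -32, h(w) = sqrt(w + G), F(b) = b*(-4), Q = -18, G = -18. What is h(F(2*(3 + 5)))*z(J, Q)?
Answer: 558*I*sqrt(82) ≈ 5052.9*I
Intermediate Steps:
F(b) = -4*b
h(w) = sqrt(-18 + w) (h(w) = sqrt(w - 18) = sqrt(-18 + w))
z(B, f) = f + B*f
h(F(2*(3 + 5)))*z(J, Q) = sqrt(-18 - 8*(3 + 5))*(-18*(1 - 32)) = sqrt(-18 - 8*8)*(-18*(-31)) = sqrt(-18 - 4*16)*558 = sqrt(-18 - 64)*558 = sqrt(-82)*558 = (I*sqrt(82))*558 = 558*I*sqrt(82)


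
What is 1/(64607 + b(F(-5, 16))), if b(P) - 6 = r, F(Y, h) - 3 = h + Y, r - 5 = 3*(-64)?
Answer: 1/64426 ≈ 1.5522e-5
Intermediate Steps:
r = -187 (r = 5 + 3*(-64) = 5 - 192 = -187)
F(Y, h) = 3 + Y + h (F(Y, h) = 3 + (h + Y) = 3 + (Y + h) = 3 + Y + h)
b(P) = -181 (b(P) = 6 - 187 = -181)
1/(64607 + b(F(-5, 16))) = 1/(64607 - 181) = 1/64426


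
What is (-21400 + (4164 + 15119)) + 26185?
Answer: 24068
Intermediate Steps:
(-21400 + (4164 + 15119)) + 26185 = (-21400 + 19283) + 26185 = -2117 + 26185 = 24068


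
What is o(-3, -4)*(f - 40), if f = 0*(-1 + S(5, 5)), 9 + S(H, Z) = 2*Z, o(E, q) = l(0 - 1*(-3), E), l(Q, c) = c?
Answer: 120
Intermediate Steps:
o(E, q) = E
S(H, Z) = -9 + 2*Z
f = 0 (f = 0*(-1 + (-9 + 2*5)) = 0*(-1 + (-9 + 10)) = 0*(-1 + 1) = 0*0 = 0)
o(-3, -4)*(f - 40) = -3*(0 - 40) = -3*(-40) = 120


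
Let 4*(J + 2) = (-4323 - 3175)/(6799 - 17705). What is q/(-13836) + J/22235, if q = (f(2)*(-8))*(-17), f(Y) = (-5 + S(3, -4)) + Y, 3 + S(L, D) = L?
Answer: 3288735601/111838652492 ≈ 0.029406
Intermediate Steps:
J = -39875/21812 (J = -2 + ((-4323 - 3175)/(6799 - 17705))/4 = -2 + (-7498/(-10906))/4 = -2 + (-7498*(-1/10906))/4 = -2 + (1/4)*(3749/5453) = -2 + 3749/21812 = -39875/21812 ≈ -1.8281)
S(L, D) = -3 + L
f(Y) = -5 + Y (f(Y) = (-5 + (-3 + 3)) + Y = (-5 + 0) + Y = -5 + Y)
q = -408 (q = ((-5 + 2)*(-8))*(-17) = -3*(-8)*(-17) = 24*(-17) = -408)
q/(-13836) + J/22235 = -408/(-13836) - 39875/21812/22235 = -408*(-1/13836) - 39875/21812*1/22235 = 34/1153 - 7975/96997964 = 3288735601/111838652492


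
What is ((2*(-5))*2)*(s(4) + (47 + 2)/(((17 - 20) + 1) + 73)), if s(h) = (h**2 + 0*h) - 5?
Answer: -16600/71 ≈ -233.80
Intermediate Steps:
s(h) = -5 + h**2 (s(h) = (h**2 + 0) - 5 = h**2 - 5 = -5 + h**2)
((2*(-5))*2)*(s(4) + (47 + 2)/(((17 - 20) + 1) + 73)) = ((2*(-5))*2)*((-5 + 4**2) + (47 + 2)/(((17 - 20) + 1) + 73)) = (-10*2)*((-5 + 16) + 49/((-3 + 1) + 73)) = -20*(11 + 49/(-2 + 73)) = -20*(11 + 49/71) = -20*830/71 = -16600/71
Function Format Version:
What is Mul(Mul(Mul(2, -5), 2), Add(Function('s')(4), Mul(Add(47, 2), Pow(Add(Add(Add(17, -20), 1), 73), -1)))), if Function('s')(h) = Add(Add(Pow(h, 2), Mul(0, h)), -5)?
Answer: Rational(-16600, 71) ≈ -233.80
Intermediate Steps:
Function('s')(h) = Add(-5, Pow(h, 2)) (Function('s')(h) = Add(Add(Pow(h, 2), 0), -5) = Add(Pow(h, 2), -5) = Add(-5, Pow(h, 2)))
Mul(Mul(Mul(2, -5), 2), Add(Function('s')(4), Mul(Add(47, 2), Pow(Add(Add(Add(17, -20), 1), 73), -1)))) = Mul(Mul(Mul(2, -5), 2), Add(Add(-5, Pow(4, 2)), Mul(Add(47, 2), Pow(Add(Add(Add(17, -20), 1), 73), -1)))) = Mul(Mul(-10, 2), Add(Add(-5, 16), Mul(49, Pow(Add(Add(-3, 1), 73), -1)))) = Mul(-20, Add(11, Mul(49, Pow(Add(-2, 73), -1)))) = Mul(-20, Add(11, Mul(49, Pow(71, -1)))) = Mul(-20, Add(11, Mul(49, Rational(1, 71)))) = Mul(-20, Add(11, Rational(49, 71))) = Mul(-20, Rational(830, 71)) = Rational(-16600, 71)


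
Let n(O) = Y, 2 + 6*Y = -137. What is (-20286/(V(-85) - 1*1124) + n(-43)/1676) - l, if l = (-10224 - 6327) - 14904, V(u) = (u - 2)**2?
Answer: 2038422596729/64810920 ≈ 31452.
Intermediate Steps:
V(u) = (-2 + u)**2
Y = -139/6 (Y = -1/3 + (1/6)*(-137) = -1/3 - 137/6 = -139/6 ≈ -23.167)
n(O) = -139/6
l = -31455 (l = -16551 - 14904 = -31455)
(-20286/(V(-85) - 1*1124) + n(-43)/1676) - l = (-20286/((-2 - 85)**2 - 1*1124) - 139/6/1676) - 1*(-31455) = (-20286/((-87)**2 - 1124) - 139/6*1/1676) + 31455 = (-20286/(7569 - 1124) - 139/10056) + 31455 = (-20286/6445 - 139/10056) + 31455 = -204891871/64810920 + 31455 = 2038422596729/64810920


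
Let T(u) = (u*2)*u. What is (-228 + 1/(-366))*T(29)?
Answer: -70180609/183 ≈ -3.8350e+5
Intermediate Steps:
T(u) = 2*u² (T(u) = (2*u)*u = 2*u²)
(-228 + 1/(-366))*T(29) = (-228 + 1/(-366))*(2*29²) = (-228 - 1/366)*(2*841) = -83449/366*1682 = -70180609/183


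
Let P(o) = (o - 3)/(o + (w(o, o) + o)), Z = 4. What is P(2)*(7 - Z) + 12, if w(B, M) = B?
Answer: 23/2 ≈ 11.500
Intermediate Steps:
P(o) = (-3 + o)/(3*o) (P(o) = (o - 3)/(o + (o + o)) = (-3 + o)/(o + 2*o) = (-3 + o)/((3*o)) = (-3 + o)*(1/(3*o)) = (-3 + o)/(3*o))
P(2)*(7 - Z) + 12 = ((⅓)*(-3 + 2)/2)*(7 - 1*4) + 12 = ((⅓)*(½)*(-1))*(7 - 4) + 12 = -⅙*3 + 12 = -½ + 12 = 23/2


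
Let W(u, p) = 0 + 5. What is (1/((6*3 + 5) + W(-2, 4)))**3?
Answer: 1/21952 ≈ 4.5554e-5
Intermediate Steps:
W(u, p) = 5
(1/((6*3 + 5) + W(-2, 4)))**3 = (1/((6*3 + 5) + 5))**3 = (1/((18 + 5) + 5))**3 = (1/(23 + 5))**3 = (1/28)**3 = 1/21952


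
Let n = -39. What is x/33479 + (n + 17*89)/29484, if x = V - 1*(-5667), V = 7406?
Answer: 217396189/493547418 ≈ 0.44048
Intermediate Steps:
x = 13073 (x = 7406 - 1*(-5667) = 7406 + 5667 = 13073)
x/33479 + (n + 17*89)/29484 = 13073/33479 + (-39 + 17*89)/29484 = 13073*(1/33479) + (-39 + 1513)*(1/29484) = 13073/33479 + 1474*(1/29484) = 13073/33479 + 737/14742 = 217396189/493547418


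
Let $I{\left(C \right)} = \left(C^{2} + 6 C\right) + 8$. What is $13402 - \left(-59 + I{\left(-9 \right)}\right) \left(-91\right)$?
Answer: $11218$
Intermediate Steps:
$I{\left(C \right)} = 8 + C^{2} + 6 C$
$13402 - \left(-59 + I{\left(-9 \right)}\right) \left(-91\right) = 13402 - \left(-59 + \left(8 + \left(-9\right)^{2} + 6 \left(-9\right)\right)\right) \left(-91\right) = 13402 - \left(-59 + \left(8 + 81 - 54\right)\right) \left(-91\right) = 13402 - \left(-59 + 35\right) \left(-91\right) = 13402 - \left(-24\right) \left(-91\right) = 13402 - 2184 = 11218$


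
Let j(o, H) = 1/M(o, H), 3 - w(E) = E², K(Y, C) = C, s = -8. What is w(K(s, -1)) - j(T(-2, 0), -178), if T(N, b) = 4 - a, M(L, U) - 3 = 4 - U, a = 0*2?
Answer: 369/185 ≈ 1.9946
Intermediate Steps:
a = 0
M(L, U) = 7 - U (M(L, U) = 3 + (4 - U) = 7 - U)
T(N, b) = 4 (T(N, b) = 4 - 1*0 = 4 + 0 = 4)
w(E) = 3 - E²
j(o, H) = 1/(7 - H)
w(K(s, -1)) - j(T(-2, 0), -178) = (3 - 1*(-1)²) - (-1)/(-7 - 178) = (3 - 1*1) - (-1)/(-185) = (3 - 1) - (-1)*(-1)/185 = 2 - 1*1/185 = 2 - 1/185 = 369/185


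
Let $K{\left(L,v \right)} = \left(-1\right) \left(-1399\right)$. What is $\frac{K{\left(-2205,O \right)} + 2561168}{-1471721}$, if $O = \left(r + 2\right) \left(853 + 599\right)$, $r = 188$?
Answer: $- \frac{2562567}{1471721} \approx -1.7412$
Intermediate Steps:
$O = 275880$ ($O = \left(188 + 2\right) \left(853 + 599\right) = 190 \cdot 1452 = 275880$)
$K{\left(L,v \right)} = 1399$
$\frac{K{\left(-2205,O \right)} + 2561168}{-1471721} = \frac{1399 + 2561168}{-1471721} = 2562567 \left(- \frac{1}{1471721}\right) = - \frac{2562567}{1471721}$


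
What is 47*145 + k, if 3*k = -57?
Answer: 6796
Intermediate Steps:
k = -19 (k = (1/3)*(-57) = -19)
47*145 + k = 47*145 - 19 = 6815 - 19 = 6796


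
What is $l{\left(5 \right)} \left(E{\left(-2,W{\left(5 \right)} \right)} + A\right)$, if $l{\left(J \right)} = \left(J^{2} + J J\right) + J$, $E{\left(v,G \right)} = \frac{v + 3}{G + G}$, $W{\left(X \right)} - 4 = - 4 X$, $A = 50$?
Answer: $\frac{87945}{32} \approx 2748.3$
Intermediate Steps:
$W{\left(X \right)} = 4 - 4 X$
$E{\left(v,G \right)} = \frac{3 + v}{2 G}$
$l{\left(J \right)} = J + 2 J^{2}$ ($l{\left(J \right)} = \left(J^{2} + J^{2}\right) + J = 2 J^{2} + J = J + 2 J^{2}$)
$l{\left(5 \right)} \left(E{\left(-2,W{\left(5 \right)} \right)} + A\right) = 5 \left(1 + 2 \cdot 5\right) \left(\frac{3 - 2}{2 \left(4 - 20\right)} + 50\right) = 5 \left(1 + 10\right) \left(\frac{1}{2} \frac{1}{4 - 20} \cdot 1 + 50\right) = 5 \cdot 11 \left(\frac{1}{2} \frac{1}{-16} \cdot 1 + 50\right) = 55 \left(\frac{1}{2} \left(- \frac{1}{16}\right) 1 + 50\right) = 55 \left(- \frac{1}{32} + 50\right) = 55 \cdot \frac{1599}{32} = \frac{87945}{32}$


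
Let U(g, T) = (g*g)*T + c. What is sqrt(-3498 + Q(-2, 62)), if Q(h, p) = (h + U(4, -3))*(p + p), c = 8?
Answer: I*sqrt(8706) ≈ 93.306*I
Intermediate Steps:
U(g, T) = 8 + T*g**2 (U(g, T) = (g*g)*T + 8 = g**2*T + 8 = T*g**2 + 8 = 8 + T*g**2)
Q(h, p) = 2*p*(-40 + h) (Q(h, p) = (h + (8 - 3*4**2))*(p + p) = (h + (8 - 3*16))*(2*p) = (h + (8 - 48))*(2*p) = (h - 40)*(2*p) = (-40 + h)*(2*p) = 2*p*(-40 + h))
sqrt(-3498 + Q(-2, 62)) = sqrt(-3498 + 2*62*(-40 - 2)) = sqrt(-3498 + 2*62*(-42)) = sqrt(-3498 - 5208) = sqrt(-8706) = I*sqrt(8706)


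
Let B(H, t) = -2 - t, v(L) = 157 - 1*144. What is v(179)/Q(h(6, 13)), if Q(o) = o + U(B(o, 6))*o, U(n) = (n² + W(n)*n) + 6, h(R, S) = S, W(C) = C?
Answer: 1/135 ≈ 0.0074074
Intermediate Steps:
v(L) = 13 (v(L) = 157 - 144 = 13)
U(n) = 6 + 2*n² (U(n) = (n² + n*n) + 6 = (n² + n²) + 6 = 2*n² + 6 = 6 + 2*n²)
Q(o) = 135*o (Q(o) = o + (6 + 2*(-2 - 1*6)²)*o = o + (6 + 2*(-2 - 6)²)*o = o + (6 + 2*(-8)²)*o = o + (6 + 2*64)*o = o + (6 + 128)*o = o + 134*o = 135*o)
v(179)/Q(h(6, 13)) = 13/((135*13)) = 13/1755 = 13*(1/1755) = 1/135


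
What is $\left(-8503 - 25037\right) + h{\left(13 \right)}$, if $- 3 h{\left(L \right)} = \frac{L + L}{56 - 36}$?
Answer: $- \frac{1006213}{30} \approx -33540.0$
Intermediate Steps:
$h{\left(L \right)} = - \frac{L}{30}$ ($h{\left(L \right)} = - \frac{\left(L + L\right) \frac{1}{56 - 36}}{3} = - \frac{2 L \frac{1}{20}}{3} = - \frac{\frac{1}{10} L}{3} = - \frac{L}{30}$)
$\left(-8503 - 25037\right) + h{\left(13 \right)} = \left(-8503 - 25037\right) - \frac{13}{30} = -33540 - \frac{13}{30} = - \frac{1006213}{30}$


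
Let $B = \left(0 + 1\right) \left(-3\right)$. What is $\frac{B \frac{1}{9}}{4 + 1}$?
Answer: $- \frac{1}{15} \approx -0.066667$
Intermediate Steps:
$B = -3$ ($B = 1 \left(-3\right) = -3$)
$\frac{B \frac{1}{9}}{4 + 1} = \frac{\left(-3\right) \frac{1}{9}}{4 + 1} = \frac{\left(-3\right) \frac{1}{9}}{5} = \left(- \frac{1}{3}\right) \frac{1}{5} = - \frac{1}{15}$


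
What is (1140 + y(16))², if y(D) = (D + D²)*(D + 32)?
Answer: 201526416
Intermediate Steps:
y(D) = (32 + D)*(D + D²) (y(D) = (D + D²)*(32 + D) = (32 + D)*(D + D²))
(1140 + y(16))² = (1140 + 16*(32 + 16² + 33*16))² = (1140 + 16*(32 + 256 + 528))² = (1140 + 16*816)² = (1140 + 13056)² = 14196² = 201526416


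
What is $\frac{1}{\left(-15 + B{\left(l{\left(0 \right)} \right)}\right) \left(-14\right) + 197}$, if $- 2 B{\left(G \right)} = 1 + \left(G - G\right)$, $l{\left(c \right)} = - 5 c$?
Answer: $\frac{1}{414} \approx 0.0024155$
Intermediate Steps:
$B{\left(G \right)} = - \frac{1}{2}$ ($B{\left(G \right)} = - \frac{1 + \left(G - G\right)}{2} = - \frac{1 + 0}{2} = \left(- \frac{1}{2}\right) 1 = - \frac{1}{2}$)
$\frac{1}{\left(-15 + B{\left(l{\left(0 \right)} \right)}\right) \left(-14\right) + 197} = \frac{1}{\left(-15 - \frac{1}{2}\right) \left(-14\right) + 197} = \frac{1}{\left(- \frac{31}{2}\right) \left(-14\right) + 197} = \frac{1}{217 + 197} = \frac{1}{414}$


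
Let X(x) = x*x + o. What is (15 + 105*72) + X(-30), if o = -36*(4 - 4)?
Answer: 8475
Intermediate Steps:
o = 0 (o = -36*0 = 0)
X(x) = x² (X(x) = x*x + 0 = x² + 0 = x²)
(15 + 105*72) + X(-30) = (15 + 105*72) + (-30)² = (15 + 7560) + 900 = 7575 + 900 = 8475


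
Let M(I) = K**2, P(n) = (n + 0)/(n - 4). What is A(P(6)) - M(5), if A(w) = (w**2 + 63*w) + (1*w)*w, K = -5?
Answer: 182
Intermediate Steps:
P(n) = n/(-4 + n)
M(I) = 25 (M(I) = (-5)**2 = 25)
A(w) = 2*w**2 + 63*w (A(w) = (w**2 + 63*w) + w*w = (w**2 + 63*w) + w**2 = 2*w**2 + 63*w)
A(P(6)) - M(5) = (6/(-4 + 6))*(63 + 2*(6/(-4 + 6))) - 1*25 = (6/2)*(63 + 2*(6/2)) - 25 = (6*(1/2))*(63 + 2*(6*(1/2))) - 25 = 3*(63 + 2*3) - 25 = 3*(63 + 6) - 25 = 3*69 - 25 = 207 - 25 = 182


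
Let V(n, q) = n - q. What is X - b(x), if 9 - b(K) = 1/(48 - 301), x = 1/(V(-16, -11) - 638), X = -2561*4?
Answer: -2594010/253 ≈ -10253.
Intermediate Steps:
X = -10244
x = -1/643 (x = 1/((-16 - 1*(-11)) - 638) = 1/((-16 + 11) - 638) = 1/(-5 - 638) = 1/(-643) = -1/643 ≈ -0.0015552)
b(K) = 2278/253 (b(K) = 9 - 1/(48 - 301) = 9 - 1/(-253) = 9 - 1*(-1/253) = 9 + 1/253 = 2278/253)
X - b(x) = -10244 - 1*2278/253 = -10244 - 2278/253 = -2594010/253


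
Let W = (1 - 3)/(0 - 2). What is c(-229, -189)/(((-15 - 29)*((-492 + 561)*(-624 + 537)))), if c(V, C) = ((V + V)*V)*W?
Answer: 52441/132066 ≈ 0.39708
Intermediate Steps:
W = 1 (W = -2/(-2) = -2*(-½) = 1)
c(V, C) = 2*V² (c(V, C) = ((V + V)*V)*1 = ((2*V)*V)*1 = (2*V²)*1 = 2*V²)
c(-229, -189)/(((-15 - 29)*((-492 + 561)*(-624 + 537)))) = (2*(-229)²)/(((-15 - 29)*((-492 + 561)*(-624 + 537)))) = (2*52441)/((-3036*(-87))) = 104882/((-44*(-6003))) = 104882/264132 = 104882*(1/264132) = 52441/132066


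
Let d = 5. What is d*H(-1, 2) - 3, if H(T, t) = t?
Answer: 7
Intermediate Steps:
d*H(-1, 2) - 3 = 5*2 - 3 = 10 - 3 = 7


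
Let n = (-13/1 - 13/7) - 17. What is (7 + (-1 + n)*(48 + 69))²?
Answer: 721513321/49 ≈ 1.4725e+7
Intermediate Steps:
n = -223/7 (n = (-13*1 - 13*⅐) - 17 = (-13 - 13/7) - 17 = -104/7 - 17 = -223/7 ≈ -31.857)
(7 + (-1 + n)*(48 + 69))² = (7 + (-1 - 223/7)*(48 + 69))² = (7 - 230/7*117)² = (7 - 26910/7)² = (-26861/7)² = 721513321/49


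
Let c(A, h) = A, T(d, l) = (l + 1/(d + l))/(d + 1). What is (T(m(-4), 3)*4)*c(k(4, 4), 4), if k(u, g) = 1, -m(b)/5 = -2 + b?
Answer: 400/1023 ≈ 0.39101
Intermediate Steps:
m(b) = 10 - 5*b (m(b) = -5*(-2 + b) = 10 - 5*b)
T(d, l) = (l + 1/(d + l))/(1 + d)
(T(m(-4), 3)*4)*c(k(4, 4), 4) = (((1 + 3² + (10 - 5*(-4))*3)/((10 - 5*(-4)) + 3 + (10 - 5*(-4))² + (10 - 5*(-4))*3))*4)*1 = (((1 + 9 + (10 + 20)*3)/((10 + 20) + 3 + (10 + 20)² + (10 + 20)*3))*4)*1 = (((1 + 9 + 30*3)/(30 + 3 + 30² + 30*3))*4)*1 = (((1 + 9 + 90)/(30 + 3 + 900 + 90))*4)*1 = ((100/1023)*4)*1 = (400/1023)*1 = 400/1023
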